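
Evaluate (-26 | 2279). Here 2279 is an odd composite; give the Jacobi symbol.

-1

First reduce: -26 ≡ 2253 (mod 2279).
Reciprocity: 2253 ≡ 1 and 2279 ≡ 3 (mod 4), so (2253/2279) = +(2279/2253).
Reduce top mod 2253: now compute (26/2253).
Pull out 2: since 2253 ≡ 5 (mod 8), (2/2253) = -1.
Reciprocity: 13 ≡ 1 and 2253 ≡ 1 (mod 4), so (13/2253) = +(2253/13).
Reduce top mod 13: now compute (4/13).
Pull out 2^2: since 13 ≡ 5 (mod 8), (2/13) = -1, so (2/13)^2 = +1.
Reached (1/13) = 1. Collecting the sign flips along the way, the symbol is -1.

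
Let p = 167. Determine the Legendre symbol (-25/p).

-1

Euler's criterion: (-25/167) ≡ 142^83 (mod 167).
142^2 ≡ 124 (mod 167)
142^4 ≡ 12 (mod 167)
142^8 ≡ 144 (mod 167)
142^16 ≡ 28 (mod 167)
142^32 ≡ 116 (mod 167)
142^64 ≡ 96 (mod 167)
142^83 = 142^(64+16+2+1) ≡ 166 (mod 167).
Result is 166 ≡ −1, so (-25/167) = −1.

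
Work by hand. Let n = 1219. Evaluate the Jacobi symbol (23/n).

0

Reciprocity: 23 ≡ 3 and 1219 ≡ 3 (mod 4), so (23/1219) = −(1219/23).
Reduce top mod 23: now compute (0/23).
Top reduces to 0: gcd > 1, so the symbol is 0.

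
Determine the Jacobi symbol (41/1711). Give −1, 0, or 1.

Reciprocity: 41 ≡ 1 and 1711 ≡ 3 (mod 4), so (41/1711) = +(1711/41).
Reduce top mod 41: now compute (30/41).
Pull out 2: since 41 ≡ 1 (mod 8), (2/41) = +1.
Reciprocity: 15 ≡ 3 and 41 ≡ 1 (mod 4), so (15/41) = +(41/15).
Reduce top mod 15: now compute (11/15).
Reciprocity: 11 ≡ 3 and 15 ≡ 3 (mod 4), so (11/15) = −(15/11).
Reduce top mod 11: now compute (4/11).
Pull out 2^2: since 11 ≡ 3 (mod 8), (2/11) = -1, so (2/11)^2 = +1.
Reached (1/11) = 1. Collecting the sign flips along the way, the symbol is -1.

-1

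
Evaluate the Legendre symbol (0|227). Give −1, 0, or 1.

Top reduces to 0: gcd > 1, so the symbol is 0.

0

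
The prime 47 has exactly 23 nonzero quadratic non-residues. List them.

Square k = 1,…,23 (k and 47−k give the same square):
1²=1, 2²=4, 3²=9, 4²=16, 5²=25, 6²=36, 7²≡2, 8²≡17, 9²≡34, 10²≡6, 11²≡27, 12²≡3, 13²≡28, 14²≡8, 15²≡37, 16²≡21, 17²≡7, 18²≡42, 19²≡32, 20²≡24, 21²≡18, 22²≡14, 23²≡12 (mod 47).
The residues are {1, 2, 3, 4, 6, 7, 8, 9, 12, 14, 16, 17, 18, 21, 24, 25, 27, 28, 32, 34, 36, 37, 42}; the non-residues are the remaining 23 nonzero classes.

5 10 11 13 15 19 20 22 23 26 29 30 31 33 35 38 39 40 41 43 44 45 46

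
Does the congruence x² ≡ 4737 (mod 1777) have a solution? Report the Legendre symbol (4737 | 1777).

-1

First reduce: 4737 ≡ 1183 (mod 1777).
Reciprocity: 1183 ≡ 3 and 1777 ≡ 1 (mod 4), so (1183/1777) = +(1777/1183).
Reduce top mod 1183: now compute (594/1183).
Pull out 2: since 1183 ≡ 7 (mod 8), (2/1183) = +1.
Reciprocity: 297 ≡ 1 and 1183 ≡ 3 (mod 4), so (297/1183) = +(1183/297).
Reduce top mod 297: now compute (292/297).
Pull out 2^2: since 297 ≡ 1 (mod 8), (2/297) = +1, so (2/297)^2 = +1.
Reciprocity: 73 ≡ 1 and 297 ≡ 1 (mod 4), so (73/297) = +(297/73).
Reduce top mod 73: now compute (5/73).
Reciprocity: 5 ≡ 1 and 73 ≡ 1 (mod 4), so (5/73) = +(73/5).
Reduce top mod 5: now compute (3/5).
Reciprocity: 3 ≡ 3 and 5 ≡ 1 (mod 4), so (3/5) = +(5/3).
Reduce top mod 3: now compute (2/3).
Pull out 2: since 3 ≡ 3 (mod 8), (2/3) = -1.
Reached (1/3) = 1. Collecting the sign flips along the way, the symbol is -1.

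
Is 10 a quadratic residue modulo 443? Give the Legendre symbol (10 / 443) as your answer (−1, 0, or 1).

1

Euler's criterion: (10/443) ≡ 10^221 (mod 443).
10^2 ≡ 100 (mod 443)
10^4 ≡ 254 (mod 443)
10^8 ≡ 281 (mod 443)
10^16 ≡ 107 (mod 443)
10^32 ≡ 374 (mod 443)
10^64 ≡ 331 (mod 443)
10^128 ≡ 140 (mod 443)
10^221 = 10^(128+64+16+8+4+1) ≡ 1 (mod 443).
Result is 1, so (10/443) = 1.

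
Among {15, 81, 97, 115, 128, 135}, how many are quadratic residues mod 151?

3

(15/151) = -1 → non-residue.
(81/151) = +1 → QR.
(97/151) = +1 → QR.
(115/151) = -1 → non-residue.
(128/151) = +1 → QR.
(135/151) = -1 → non-residue.
Total quadratic residues among the 6: 3.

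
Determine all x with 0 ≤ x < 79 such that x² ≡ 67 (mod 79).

15, 64

Since 79 ≡ 3 (mod 4), a square root of 67 is 67^((79+1)/4) = 67^20 mod 79.
Repeated squaring: 67^2≡65, 67^4≡38, 67^8≡22, 67^16≡10 (mod 79).
67^20 = 67^(16+4) ≡ 64 (mod 79).
Check: 64² = 4096 ≡ 67 (mod 79). The two roots are 15 and 64.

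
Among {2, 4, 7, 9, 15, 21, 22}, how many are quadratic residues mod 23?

(2/23) = +1 → QR.
(4/23) = +1 → QR.
(7/23) = -1 → non-residue.
(9/23) = +1 → QR.
(15/23) = -1 → non-residue.
(21/23) = -1 → non-residue.
(22/23) = -1 → non-residue.
Total quadratic residues among the 7: 3.

3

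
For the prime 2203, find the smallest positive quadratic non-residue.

2

(2/2203) = −1, so 2 is the smallest positive non-residue mod 2203.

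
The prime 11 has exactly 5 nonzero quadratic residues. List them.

1 3 4 5 9

Square k = 1,…,5 (k and 11−k give the same square):
1²=1, 2²=4, 3²=9, 4²≡5, 5²≡3 (mod 11).
So the quadratic residues mod 11 are {1, 3, 4, 5, 9}.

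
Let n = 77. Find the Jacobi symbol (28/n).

Pull out 2^2: since 77 ≡ 5 (mod 8), (2/77) = -1, so (2/77)^2 = +1.
Reciprocity: 7 ≡ 3 and 77 ≡ 1 (mod 4), so (7/77) = +(77/7).
Reduce top mod 7: now compute (0/7).
Top reduces to 0: gcd > 1, so the symbol is 0.

0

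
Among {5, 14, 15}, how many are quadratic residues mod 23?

0

(5/23) = -1 → non-residue.
(14/23) = -1 → non-residue.
(15/23) = -1 → non-residue.
Total quadratic residues among the 3: 0.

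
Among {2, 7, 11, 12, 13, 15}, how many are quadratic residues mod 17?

(2/17) = +1 → QR.
(7/17) = -1 → non-residue.
(11/17) = -1 → non-residue.
(12/17) = -1 → non-residue.
(13/17) = +1 → QR.
(15/17) = +1 → QR.
Total quadratic residues among the 6: 3.

3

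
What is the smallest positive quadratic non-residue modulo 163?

(2/163) = −1, so 2 is the smallest positive non-residue mod 163.

2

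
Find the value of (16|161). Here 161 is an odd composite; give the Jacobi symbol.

1

Pull out 2^4: since 161 ≡ 1 (mod 8), (2/161) = +1, so (2/161)^4 = +1.
Reached (1/161) = 1. Collecting the sign flips along the way, the symbol is +1.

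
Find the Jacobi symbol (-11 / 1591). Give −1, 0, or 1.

First reduce: -11 ≡ 1580 (mod 1591).
Pull out 2^2: since 1591 ≡ 7 (mod 8), (2/1591) = +1, so (2/1591)^2 = +1.
Reciprocity: 395 ≡ 3 and 1591 ≡ 3 (mod 4), so (395/1591) = −(1591/395).
Reduce top mod 395: now compute (11/395).
Reciprocity: 11 ≡ 3 and 395 ≡ 3 (mod 4), so (11/395) = −(395/11).
Reduce top mod 11: now compute (10/11).
Pull out 2: since 11 ≡ 3 (mod 8), (2/11) = -1.
Reciprocity: 5 ≡ 1 and 11 ≡ 3 (mod 4), so (5/11) = +(11/5).
Reduce top mod 5: now compute (1/5).
Reached (1/5) = 1. Collecting the sign flips along the way, the symbol is -1.

-1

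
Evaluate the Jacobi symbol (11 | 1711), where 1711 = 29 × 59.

Reciprocity: 11 ≡ 3 and 1711 ≡ 3 (mod 4), so (11/1711) = −(1711/11).
Reduce top mod 11: now compute (6/11).
Pull out 2: since 11 ≡ 3 (mod 8), (2/11) = -1.
Reciprocity: 3 ≡ 3 and 11 ≡ 3 (mod 4), so (3/11) = −(11/3).
Reduce top mod 3: now compute (2/3).
Pull out 2: since 3 ≡ 3 (mod 8), (2/3) = -1.
Reached (1/3) = 1. Collecting the sign flips along the way, the symbol is +1.

1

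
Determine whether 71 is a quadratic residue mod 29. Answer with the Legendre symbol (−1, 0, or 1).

1

Euler's criterion: (71/29) ≡ 13^14 (mod 29).
13^2 ≡ 24 (mod 29)
13^4 ≡ 25 (mod 29)
13^8 ≡ 16 (mod 29)
13^14 = 13^(8+4+2) ≡ 1 (mod 29).
Result is 1, so (71/29) = 1.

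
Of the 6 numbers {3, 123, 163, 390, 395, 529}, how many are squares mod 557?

3

(3/557) = -1 → non-residue.
(123/557) = +1 → QR.
(163/557) = -1 → non-residue.
(390/557) = +1 → QR.
(395/557) = -1 → non-residue.
(529/557) = +1 → QR.
Total quadratic residues among the 6: 3.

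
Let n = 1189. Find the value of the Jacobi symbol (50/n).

-1

Pull out 2: since 1189 ≡ 5 (mod 8), (2/1189) = -1.
Reciprocity: 25 ≡ 1 and 1189 ≡ 1 (mod 4), so (25/1189) = +(1189/25).
Reduce top mod 25: now compute (14/25).
Pull out 2: since 25 ≡ 1 (mod 8), (2/25) = +1.
Reciprocity: 7 ≡ 3 and 25 ≡ 1 (mod 4), so (7/25) = +(25/7).
Reduce top mod 7: now compute (4/7).
Pull out 2^2: since 7 ≡ 7 (mod 8), (2/7) = +1, so (2/7)^2 = +1.
Reached (1/7) = 1. Collecting the sign flips along the way, the symbol is -1.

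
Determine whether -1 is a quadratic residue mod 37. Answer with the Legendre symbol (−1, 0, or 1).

Euler's criterion: (-1/37) ≡ 36^18 (mod 37).
36^2 ≡ 1 (mod 37)
36^4 ≡ 1 (mod 37)
36^8 ≡ 1 (mod 37)
36^16 ≡ 1 (mod 37)
36^18 = 36^(16+2) ≡ 1 (mod 37).
Result is 1, so (-1/37) = 1.

1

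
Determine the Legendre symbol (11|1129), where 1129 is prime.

Euler's criterion: (11/1129) ≡ 11^564 (mod 1129).
11^2 ≡ 121 (mod 1129)
11^4 ≡ 1093 (mod 1129)
11^8 ≡ 167 (mod 1129)
11^16 ≡ 793 (mod 1129)
11^32 ≡ 1125 (mod 1129)
11^64 ≡ 16 (mod 1129)
11^128 ≡ 256 (mod 1129)
11^256 ≡ 54 (mod 1129)
11^512 ≡ 658 (mod 1129)
11^564 = 11^(512+32+16+4) ≡ 1128 (mod 1129).
Result is 1128 ≡ −1, so (11/1129) = −1.

-1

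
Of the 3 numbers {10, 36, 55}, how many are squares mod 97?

(10/97) = -1 → non-residue.
(36/97) = +1 → QR.
(55/97) = -1 → non-residue.
Total quadratic residues among the 3: 1.

1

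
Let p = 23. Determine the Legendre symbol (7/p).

Euler's criterion: (7/23) ≡ 7^11 (mod 23).
7^2 ≡ 3 (mod 23)
7^4 ≡ 9 (mod 23)
7^8 ≡ 12 (mod 23)
7^11 = 7^(8+2+1) ≡ 22 (mod 23).
Result is 22 ≡ −1, so (7/23) = −1.

-1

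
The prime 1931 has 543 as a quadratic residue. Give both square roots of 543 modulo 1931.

Since 1931 ≡ 3 (mod 4), a square root of 543 is 543^((1931+1)/4) = 543^483 mod 1931.
Repeated squaring: 543^2≡1337, 543^4≡1394, 543^8≡650, 543^16≡1542, 543^32≡703, 543^64≡1804, 543^128≡681, 543^256≡321 (mod 1931).
543^483 = 543^(256+128+64+32+2+1) ≡ 1405 (mod 1931).
Check: 1405² = 1974025 ≡ 543 (mod 1931). The two roots are 526 and 1405.

526, 1405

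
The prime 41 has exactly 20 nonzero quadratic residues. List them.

1,2,4,5,8,9,10,16,18,20,21,23,25,31,32,33,36,37,39,40

Square k = 1,…,20 (k and 41−k give the same square):
1²=1, 2²=4, 3²=9, 4²=16, 5²=25, 6²=36, 7²≡8, 8²≡23, 9²≡40, 10²≡18, 11²≡39, 12²≡21, 13²≡5, 14²≡32, 15²≡20, 16²≡10, 17²≡2, 18²≡37, 19²≡33, 20²≡31 (mod 41).
So the quadratic residues mod 41 are {1, 2, 4, 5, 8, 9, 10, 16, 18, 20, 21, 23, 25, 31, 32, 33, 36, 37, 39, 40}.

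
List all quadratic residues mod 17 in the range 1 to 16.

Square k = 1,…,8 (k and 17−k give the same square):
1²=1, 2²=4, 3²=9, 4²=16, 5²≡8, 6²≡2, 7²≡15, 8²≡13 (mod 17).
So the quadratic residues mod 17 are {1, 2, 4, 8, 9, 13, 15, 16}.

1,2,4,8,9,13,15,16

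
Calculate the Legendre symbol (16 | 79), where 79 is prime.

1

Pull out 2^4: since 79 ≡ 7 (mod 8), (2/79) = +1, so (2/79)^4 = +1.
Reached (1/79) = 1. Collecting the sign flips along the way, the symbol is +1.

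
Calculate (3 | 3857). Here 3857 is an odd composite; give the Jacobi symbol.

Reciprocity: 3 ≡ 3 and 3857 ≡ 1 (mod 4), so (3/3857) = +(3857/3).
Reduce top mod 3: now compute (2/3).
Pull out 2: since 3 ≡ 3 (mod 8), (2/3) = -1.
Reached (1/3) = 1. Collecting the sign flips along the way, the symbol is -1.

-1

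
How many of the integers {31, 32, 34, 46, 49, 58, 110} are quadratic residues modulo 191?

4

(31/191) = -1 → non-residue.
(32/191) = +1 → QR.
(34/191) = +1 → QR.
(46/191) = +1 → QR.
(49/191) = +1 → QR.
(58/191) = -1 → non-residue.
(110/191) = -1 → non-residue.
Total quadratic residues among the 7: 4.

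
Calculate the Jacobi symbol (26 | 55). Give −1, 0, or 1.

1

Pull out 2: since 55 ≡ 7 (mod 8), (2/55) = +1.
Reciprocity: 13 ≡ 1 and 55 ≡ 3 (mod 4), so (13/55) = +(55/13).
Reduce top mod 13: now compute (3/13).
Reciprocity: 3 ≡ 3 and 13 ≡ 1 (mod 4), so (3/13) = +(13/3).
Reduce top mod 3: now compute (1/3).
Reached (1/3) = 1. Collecting the sign flips along the way, the symbol is +1.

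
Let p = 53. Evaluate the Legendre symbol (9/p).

1

Reciprocity: 9 ≡ 1 and 53 ≡ 1 (mod 4), so (9/53) = +(53/9).
Reduce top mod 9: now compute (8/9).
Pull out 2^3: since 9 ≡ 1 (mod 8), (2/9) = +1, so (2/9)^3 = +1.
Reached (1/9) = 1. Collecting the sign flips along the way, the symbol is +1.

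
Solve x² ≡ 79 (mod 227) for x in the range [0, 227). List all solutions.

Since 227 ≡ 3 (mod 4), a square root of 79 is 79^((227+1)/4) = 79^57 mod 227.
Repeated squaring: 79^2≡112, 79^4≡59, 79^8≡76, 79^16≡101, 79^32≡213 (mod 227).
79^57 = 79^(32+16+8+1) ≡ 144 (mod 227).
Check: 144² = 20736 ≡ 79 (mod 227). The two roots are 83 and 144.

83, 144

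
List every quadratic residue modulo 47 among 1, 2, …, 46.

Square k = 1,…,23 (k and 47−k give the same square):
1²=1, 2²=4, 3²=9, 4²=16, 5²=25, 6²=36, 7²≡2, 8²≡17, 9²≡34, 10²≡6, 11²≡27, 12²≡3, 13²≡28, 14²≡8, 15²≡37, 16²≡21, 17²≡7, 18²≡42, 19²≡32, 20²≡24, 21²≡18, 22²≡14, 23²≡12 (mod 47).
So the quadratic residues mod 47 are {1, 2, 3, 4, 6, 7, 8, 9, 12, 14, 16, 17, 18, 21, 24, 25, 27, 28, 32, 34, 36, 37, 42}.

1 2 3 4 6 7 8 9 12 14 16 17 18 21 24 25 27 28 32 34 36 37 42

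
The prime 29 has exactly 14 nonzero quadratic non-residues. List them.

Square k = 1,…,14 (k and 29−k give the same square):
1²=1, 2²=4, 3²=9, 4²=16, 5²=25, 6²≡7, 7²≡20, 8²≡6, 9²≡23, 10²≡13, 11²≡5, 12²≡28, 13²≡24, 14²≡22 (mod 29).
The residues are {1, 4, 5, 6, 7, 9, 13, 16, 20, 22, 23, 24, 25, 28}; the non-residues are the remaining 14 nonzero classes.

2, 3, 8, 10, 11, 12, 14, 15, 17, 18, 19, 21, 26, 27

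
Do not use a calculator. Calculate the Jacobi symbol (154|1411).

Pull out 2: since 1411 ≡ 3 (mod 8), (2/1411) = -1.
Reciprocity: 77 ≡ 1 and 1411 ≡ 3 (mod 4), so (77/1411) = +(1411/77).
Reduce top mod 77: now compute (25/77).
Reciprocity: 25 ≡ 1 and 77 ≡ 1 (mod 4), so (25/77) = +(77/25).
Reduce top mod 25: now compute (2/25).
Pull out 2: since 25 ≡ 1 (mod 8), (2/25) = +1.
Reached (1/25) = 1. Collecting the sign flips along the way, the symbol is -1.

-1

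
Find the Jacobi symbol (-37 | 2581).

First reduce: -37 ≡ 2544 (mod 2581).
Pull out 2^4: since 2581 ≡ 5 (mod 8), (2/2581) = -1, so (2/2581)^4 = +1.
Reciprocity: 159 ≡ 3 and 2581 ≡ 1 (mod 4), so (159/2581) = +(2581/159).
Reduce top mod 159: now compute (37/159).
Reciprocity: 37 ≡ 1 and 159 ≡ 3 (mod 4), so (37/159) = +(159/37).
Reduce top mod 37: now compute (11/37).
Reciprocity: 11 ≡ 3 and 37 ≡ 1 (mod 4), so (11/37) = +(37/11).
Reduce top mod 11: now compute (4/11).
Pull out 2^2: since 11 ≡ 3 (mod 8), (2/11) = -1, so (2/11)^2 = +1.
Reached (1/11) = 1. Collecting the sign flips along the way, the symbol is +1.

1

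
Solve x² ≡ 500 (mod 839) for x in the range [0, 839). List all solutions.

Since 839 ≡ 3 (mod 4), a square root of 500 is 500^((839+1)/4) = 500^210 mod 839.
Repeated squaring: 500^2≡817, 500^4≡484, 500^8≡175, 500^16≡421, 500^32≡212, 500^64≡477, 500^128≡160 (mod 839).
500^210 = 500^(128+64+16+2) ≡ 118 (mod 839).
Check: 118² = 13924 ≡ 500 (mod 839). The two roots are 118 and 721.

118, 721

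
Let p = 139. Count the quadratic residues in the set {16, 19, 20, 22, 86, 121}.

(16/139) = +1 → QR.
(19/139) = -1 → non-residue.
(20/139) = +1 → QR.
(22/139) = -1 → non-residue.
(86/139) = +1 → QR.
(121/139) = +1 → QR.
Total quadratic residues among the 6: 4.

4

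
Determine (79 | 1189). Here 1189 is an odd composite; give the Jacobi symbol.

Reciprocity: 79 ≡ 3 and 1189 ≡ 1 (mod 4), so (79/1189) = +(1189/79).
Reduce top mod 79: now compute (4/79).
Pull out 2^2: since 79 ≡ 7 (mod 8), (2/79) = +1, so (2/79)^2 = +1.
Reached (1/79) = 1. Collecting the sign flips along the way, the symbol is +1.

1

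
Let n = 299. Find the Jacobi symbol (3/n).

Reciprocity: 3 ≡ 3 and 299 ≡ 3 (mod 4), so (3/299) = −(299/3).
Reduce top mod 3: now compute (2/3).
Pull out 2: since 3 ≡ 3 (mod 8), (2/3) = -1.
Reached (1/3) = 1. Collecting the sign flips along the way, the symbol is +1.

1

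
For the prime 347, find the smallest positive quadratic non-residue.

(2/347) = −1, so 2 is the smallest positive non-residue mod 347.

2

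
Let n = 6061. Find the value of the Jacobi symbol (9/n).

Reciprocity: 9 ≡ 1 and 6061 ≡ 1 (mod 4), so (9/6061) = +(6061/9).
Reduce top mod 9: now compute (4/9).
Pull out 2^2: since 9 ≡ 1 (mod 8), (2/9) = +1, so (2/9)^2 = +1.
Reached (1/9) = 1. Collecting the sign flips along the way, the symbol is +1.

1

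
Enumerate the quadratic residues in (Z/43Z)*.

1,4,6,9,10,11,13,14,15,16,17,21,23,24,25,31,35,36,38,40,41

Square k = 1,…,21 (k and 43−k give the same square):
1²=1, 2²=4, 3²=9, 4²=16, 5²=25, 6²=36, 7²≡6, 8²≡21, 9²≡38, 10²≡14, 11²≡35, 12²≡15, 13²≡40, 14²≡24, 15²≡10, 16²≡41, 17²≡31, 18²≡23, 19²≡17, 20²≡13, 21²≡11 (mod 43).
So the quadratic residues mod 43 are {1, 4, 6, 9, 10, 11, 13, 14, 15, 16, 17, 21, 23, 24, 25, 31, 35, 36, 38, 40, 41}.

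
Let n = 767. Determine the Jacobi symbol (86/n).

Pull out 2: since 767 ≡ 7 (mod 8), (2/767) = +1.
Reciprocity: 43 ≡ 3 and 767 ≡ 3 (mod 4), so (43/767) = −(767/43).
Reduce top mod 43: now compute (36/43).
Pull out 2^2: since 43 ≡ 3 (mod 8), (2/43) = -1, so (2/43)^2 = +1.
Reciprocity: 9 ≡ 1 and 43 ≡ 3 (mod 4), so (9/43) = +(43/9).
Reduce top mod 9: now compute (7/9).
Reciprocity: 7 ≡ 3 and 9 ≡ 1 (mod 4), so (7/9) = +(9/7).
Reduce top mod 7: now compute (2/7).
Pull out 2: since 7 ≡ 7 (mod 8), (2/7) = +1.
Reached (1/7) = 1. Collecting the sign flips along the way, the symbol is -1.

-1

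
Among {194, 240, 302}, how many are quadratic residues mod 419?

1

(194/419) = -1 → non-residue.
(240/419) = +1 → QR.
(302/419) = -1 → non-residue.
Total quadratic residues among the 3: 1.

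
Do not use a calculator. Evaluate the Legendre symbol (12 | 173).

Pull out 2^2: since 173 ≡ 5 (mod 8), (2/173) = -1, so (2/173)^2 = +1.
Reciprocity: 3 ≡ 3 and 173 ≡ 1 (mod 4), so (3/173) = +(173/3).
Reduce top mod 3: now compute (2/3).
Pull out 2: since 3 ≡ 3 (mod 8), (2/3) = -1.
Reached (1/3) = 1. Collecting the sign flips along the way, the symbol is -1.

-1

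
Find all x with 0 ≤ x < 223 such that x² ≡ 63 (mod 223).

78, 145

Since 223 ≡ 3 (mod 4), a square root of 63 is 63^((223+1)/4) = 63^56 mod 223.
Repeated squaring: 63^2≡178, 63^4≡18, 63^8≡101, 63^16≡166, 63^32≡127 (mod 223).
63^56 = 63^(32+16+8) ≡ 78 (mod 223).
Check: 78² = 6084 ≡ 63 (mod 223). The two roots are 78 and 145.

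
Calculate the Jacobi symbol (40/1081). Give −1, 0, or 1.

Pull out 2^3: since 1081 ≡ 1 (mod 8), (2/1081) = +1, so (2/1081)^3 = +1.
Reciprocity: 5 ≡ 1 and 1081 ≡ 1 (mod 4), so (5/1081) = +(1081/5).
Reduce top mod 5: now compute (1/5).
Reached (1/5) = 1. Collecting the sign flips along the way, the symbol is +1.

1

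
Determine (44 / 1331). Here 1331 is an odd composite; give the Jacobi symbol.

0

Pull out 2^2: since 1331 ≡ 3 (mod 8), (2/1331) = -1, so (2/1331)^2 = +1.
Reciprocity: 11 ≡ 3 and 1331 ≡ 3 (mod 4), so (11/1331) = −(1331/11).
Reduce top mod 11: now compute (0/11).
Top reduces to 0: gcd > 1, so the symbol is 0.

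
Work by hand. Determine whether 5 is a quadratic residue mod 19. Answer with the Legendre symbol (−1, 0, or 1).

1

Euler's criterion: (5/19) ≡ 5^9 (mod 19).
5^2 ≡ 6 (mod 19)
5^4 ≡ 17 (mod 19)
5^8 ≡ 4 (mod 19)
5^9 = 5^(8+1) ≡ 1 (mod 19).
Result is 1, so (5/19) = 1.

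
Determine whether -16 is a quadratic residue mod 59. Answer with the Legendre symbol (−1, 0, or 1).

-1

First reduce: -16 ≡ 43 (mod 59).
Reciprocity: 43 ≡ 3 and 59 ≡ 3 (mod 4), so (43/59) = −(59/43).
Reduce top mod 43: now compute (16/43).
Pull out 2^4: since 43 ≡ 3 (mod 8), (2/43) = -1, so (2/43)^4 = +1.
Reached (1/43) = 1. Collecting the sign flips along the way, the symbol is -1.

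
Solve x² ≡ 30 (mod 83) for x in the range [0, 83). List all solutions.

14, 69

Since 83 ≡ 3 (mod 4), a square root of 30 is 30^((83+1)/4) = 30^21 mod 83.
Repeated squaring: 30^2≡70, 30^4≡3, 30^8≡9, 30^16≡81 (mod 83).
30^21 = 30^(16+4+1) ≡ 69 (mod 83).
Check: 69² = 4761 ≡ 30 (mod 83). The two roots are 14 and 69.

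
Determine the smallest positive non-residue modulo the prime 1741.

2

(2/1741) = −1, so 2 is the smallest positive non-residue mod 1741.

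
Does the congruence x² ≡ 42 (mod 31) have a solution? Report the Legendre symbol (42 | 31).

-1

First reduce: 42 ≡ 11 (mod 31).
Reciprocity: 11 ≡ 3 and 31 ≡ 3 (mod 4), so (11/31) = −(31/11).
Reduce top mod 11: now compute (9/11).
Reciprocity: 9 ≡ 1 and 11 ≡ 3 (mod 4), so (9/11) = +(11/9).
Reduce top mod 9: now compute (2/9).
Pull out 2: since 9 ≡ 1 (mod 8), (2/9) = +1.
Reached (1/9) = 1. Collecting the sign flips along the way, the symbol is -1.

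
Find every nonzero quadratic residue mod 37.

1, 3, 4, 7, 9, 10, 11, 12, 16, 21, 25, 26, 27, 28, 30, 33, 34, 36

Square k = 1,…,18 (k and 37−k give the same square):
1²=1, 2²=4, 3²=9, 4²=16, 5²=25, 6²=36, 7²≡12, 8²≡27, 9²≡7, 10²≡26, 11²≡10, 12²≡33, 13²≡21, 14²≡11, 15²≡3, 16²≡34, 17²≡30, 18²≡28 (mod 37).
So the quadratic residues mod 37 are {1, 3, 4, 7, 9, 10, 11, 12, 16, 21, 25, 26, 27, 28, 30, 33, 34, 36}.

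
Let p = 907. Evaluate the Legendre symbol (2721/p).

0

First reduce: 2721 ≡ 0 (mod 907).
Top reduces to 0: gcd > 1, so the symbol is 0.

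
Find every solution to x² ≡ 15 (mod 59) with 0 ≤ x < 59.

29, 30

Since 59 ≡ 3 (mod 4), a square root of 15 is 15^((59+1)/4) = 15^15 mod 59.
Repeated squaring: 15^2≡48, 15^4≡3, 15^8≡9 (mod 59).
15^15 = 15^(8+4+2+1) ≡ 29 (mod 59).
Check: 29² = 841 ≡ 15 (mod 59). The two roots are 29 and 30.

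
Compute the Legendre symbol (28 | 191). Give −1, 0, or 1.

Euler's criterion: (28/191) ≡ 28^95 (mod 191).
28^2 ≡ 20 (mod 191)
28^4 ≡ 18 (mod 191)
28^8 ≡ 133 (mod 191)
28^16 ≡ 117 (mod 191)
28^32 ≡ 128 (mod 191)
28^64 ≡ 149 (mod 191)
28^95 = 28^(64+16+8+4+2+1) ≡ 190 (mod 191).
Result is 190 ≡ −1, so (28/191) = −1.

-1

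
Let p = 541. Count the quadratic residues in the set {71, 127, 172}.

(71/541) = -1 → non-residue.
(127/541) = -1 → non-residue.
(172/541) = +1 → QR.
Total quadratic residues among the 3: 1.

1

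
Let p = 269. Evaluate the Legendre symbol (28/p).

-1

Euler's criterion: (28/269) ≡ 28^134 (mod 269).
28^2 ≡ 246 (mod 269)
28^4 ≡ 260 (mod 269)
28^8 ≡ 81 (mod 269)
28^16 ≡ 105 (mod 269)
28^32 ≡ 265 (mod 269)
28^64 ≡ 16 (mod 269)
28^128 ≡ 256 (mod 269)
28^134 = 28^(128+4+2) ≡ 268 (mod 269).
Result is 268 ≡ −1, so (28/269) = −1.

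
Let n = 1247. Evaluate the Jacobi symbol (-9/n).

First reduce: -9 ≡ 1238 (mod 1247).
Pull out 2: since 1247 ≡ 7 (mod 8), (2/1247) = +1.
Reciprocity: 619 ≡ 3 and 1247 ≡ 3 (mod 4), so (619/1247) = −(1247/619).
Reduce top mod 619: now compute (9/619).
Reciprocity: 9 ≡ 1 and 619 ≡ 3 (mod 4), so (9/619) = +(619/9).
Reduce top mod 9: now compute (7/9).
Reciprocity: 7 ≡ 3 and 9 ≡ 1 (mod 4), so (7/9) = +(9/7).
Reduce top mod 7: now compute (2/7).
Pull out 2: since 7 ≡ 7 (mod 8), (2/7) = +1.
Reached (1/7) = 1. Collecting the sign flips along the way, the symbol is -1.

-1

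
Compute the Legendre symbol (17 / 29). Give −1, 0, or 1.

Reciprocity: 17 ≡ 1 and 29 ≡ 1 (mod 4), so (17/29) = +(29/17).
Reduce top mod 17: now compute (12/17).
Pull out 2^2: since 17 ≡ 1 (mod 8), (2/17) = +1, so (2/17)^2 = +1.
Reciprocity: 3 ≡ 3 and 17 ≡ 1 (mod 4), so (3/17) = +(17/3).
Reduce top mod 3: now compute (2/3).
Pull out 2: since 3 ≡ 3 (mod 8), (2/3) = -1.
Reached (1/3) = 1. Collecting the sign flips along the way, the symbol is -1.

-1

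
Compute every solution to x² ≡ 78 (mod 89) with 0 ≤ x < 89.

89 ≡ 1 (mod 4), so we find a root by search.
Trying successive values, 16² = 256 ≡ 78 (mod 89). The other root is 89 − 16 = 73.

16, 73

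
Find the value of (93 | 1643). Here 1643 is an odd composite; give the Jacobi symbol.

0

Reciprocity: 93 ≡ 1 and 1643 ≡ 3 (mod 4), so (93/1643) = +(1643/93).
Reduce top mod 93: now compute (62/93).
Pull out 2: since 93 ≡ 5 (mod 8), (2/93) = -1.
Reciprocity: 31 ≡ 3 and 93 ≡ 1 (mod 4), so (31/93) = +(93/31).
Reduce top mod 31: now compute (0/31).
Top reduces to 0: gcd > 1, so the symbol is 0.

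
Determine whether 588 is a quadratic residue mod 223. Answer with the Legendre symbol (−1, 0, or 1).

First reduce: 588 ≡ 142 (mod 223).
Pull out 2: since 223 ≡ 7 (mod 8), (2/223) = +1.
Reciprocity: 71 ≡ 3 and 223 ≡ 3 (mod 4), so (71/223) = −(223/71).
Reduce top mod 71: now compute (10/71).
Pull out 2: since 71 ≡ 7 (mod 8), (2/71) = +1.
Reciprocity: 5 ≡ 1 and 71 ≡ 3 (mod 4), so (5/71) = +(71/5).
Reduce top mod 5: now compute (1/5).
Reached (1/5) = 1. Collecting the sign flips along the way, the symbol is -1.

-1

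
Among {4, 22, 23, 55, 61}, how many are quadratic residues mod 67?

4

(4/67) = +1 → QR.
(22/67) = +1 → QR.
(23/67) = +1 → QR.
(55/67) = +1 → QR.
(61/67) = -1 → non-residue.
Total quadratic residues among the 5: 4.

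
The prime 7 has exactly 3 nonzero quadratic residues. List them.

Square k = 1,…,3 (k and 7−k give the same square):
1²=1, 2²=4, 3²≡2 (mod 7).
So the quadratic residues mod 7 are {1, 2, 4}.

1,2,4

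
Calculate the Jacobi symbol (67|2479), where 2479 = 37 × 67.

Reciprocity: 67 ≡ 3 and 2479 ≡ 3 (mod 4), so (67/2479) = −(2479/67).
Reduce top mod 67: now compute (0/67).
Top reduces to 0: gcd > 1, so the symbol is 0.

0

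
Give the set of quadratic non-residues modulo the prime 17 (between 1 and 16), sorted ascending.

Square k = 1,…,8 (k and 17−k give the same square):
1²=1, 2²=4, 3²=9, 4²=16, 5²≡8, 6²≡2, 7²≡15, 8²≡13 (mod 17).
The residues are {1, 2, 4, 8, 9, 13, 15, 16}; the non-residues are the remaining 8 nonzero classes.

3, 5, 6, 7, 10, 11, 12, 14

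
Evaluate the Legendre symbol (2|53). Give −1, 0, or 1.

Euler's criterion: (2/53) ≡ 2^26 (mod 53).
2^2 ≡ 4 (mod 53)
2^4 ≡ 16 (mod 53)
2^8 ≡ 44 (mod 53)
2^16 ≡ 28 (mod 53)
2^26 = 2^(16+8+2) ≡ 52 (mod 53).
Result is 52 ≡ −1, so (2/53) = −1.

-1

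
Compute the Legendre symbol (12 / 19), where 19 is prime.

Euler's criterion: (12/19) ≡ 12^9 (mod 19).
12^2 ≡ 11 (mod 19)
12^4 ≡ 7 (mod 19)
12^8 ≡ 11 (mod 19)
12^9 = 12^(8+1) ≡ 18 (mod 19).
Result is 18 ≡ −1, so (12/19) = −1.

-1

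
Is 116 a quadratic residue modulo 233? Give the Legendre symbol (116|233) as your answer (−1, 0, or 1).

1

Euler's criterion: (116/233) ≡ 116^116 (mod 233).
116^2 ≡ 175 (mod 233)
116^4 ≡ 102 (mod 233)
116^8 ≡ 152 (mod 233)
116^16 ≡ 37 (mod 233)
116^32 ≡ 204 (mod 233)
116^64 ≡ 142 (mod 233)
116^116 = 116^(64+32+16+4) ≡ 1 (mod 233).
Result is 1, so (116/233) = 1.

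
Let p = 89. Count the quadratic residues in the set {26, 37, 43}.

0

(26/89) = -1 → non-residue.
(37/89) = -1 → non-residue.
(43/89) = -1 → non-residue.
Total quadratic residues among the 3: 0.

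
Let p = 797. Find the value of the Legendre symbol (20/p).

-1

Pull out 2^2: since 797 ≡ 5 (mod 8), (2/797) = -1, so (2/797)^2 = +1.
Reciprocity: 5 ≡ 1 and 797 ≡ 1 (mod 4), so (5/797) = +(797/5).
Reduce top mod 5: now compute (2/5).
Pull out 2: since 5 ≡ 5 (mod 8), (2/5) = -1.
Reached (1/5) = 1. Collecting the sign flips along the way, the symbol is -1.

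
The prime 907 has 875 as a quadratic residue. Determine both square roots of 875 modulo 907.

215, 692

Since 907 ≡ 3 (mod 4), a square root of 875 is 875^((907+1)/4) = 875^227 mod 907.
Repeated squaring: 875^2≡117, 875^4≡84, 875^8≡707, 875^16≡92, 875^32≡301, 875^64≡808, 875^128≡731 (mod 907).
875^227 = 875^(128+64+32+2+1) ≡ 215 (mod 907).
Check: 215² = 46225 ≡ 875 (mod 907). The two roots are 215 and 692.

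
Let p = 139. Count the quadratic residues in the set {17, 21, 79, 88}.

(17/139) = -1 → non-residue.
(21/139) = -1 → non-residue.
(79/139) = +1 → QR.
(88/139) = -1 → non-residue.
Total quadratic residues among the 4: 1.

1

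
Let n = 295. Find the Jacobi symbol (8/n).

1

Pull out 2^3: since 295 ≡ 7 (mod 8), (2/295) = +1, so (2/295)^3 = +1.
Reached (1/295) = 1. Collecting the sign flips along the way, the symbol is +1.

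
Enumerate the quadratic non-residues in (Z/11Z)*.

Square k = 1,…,5 (k and 11−k give the same square):
1²=1, 2²=4, 3²=9, 4²≡5, 5²≡3 (mod 11).
The residues are {1, 3, 4, 5, 9}; the non-residues are the remaining 5 nonzero classes.

2,6,7,8,10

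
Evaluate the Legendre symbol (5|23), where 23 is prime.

Reciprocity: 5 ≡ 1 and 23 ≡ 3 (mod 4), so (5/23) = +(23/5).
Reduce top mod 5: now compute (3/5).
Reciprocity: 3 ≡ 3 and 5 ≡ 1 (mod 4), so (3/5) = +(5/3).
Reduce top mod 3: now compute (2/3).
Pull out 2: since 3 ≡ 3 (mod 8), (2/3) = -1.
Reached (1/3) = 1. Collecting the sign flips along the way, the symbol is -1.

-1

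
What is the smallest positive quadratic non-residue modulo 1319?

(2/1319) = +1, so 2 is a residue.
(3/1319) = +1, so 3 is a residue.
(4/1319) = +1, so 4 is a residue.
(5/1319) = +1, so 5 is a residue.
(6/1319) = +1, so 6 is a residue.
(7/1319) = +1, so 7 is a residue.
(8/1319) = +1, so 8 is a residue.
(9/1319) = +1, so 9 is a residue.
(10/1319) = +1, so 10 is a residue.
(11/1319) = +1, so 11 is a residue.
(12/1319) = +1, so 12 is a residue.
(13/1319) = −1, so 13 is the smallest positive non-residue mod 1319.

13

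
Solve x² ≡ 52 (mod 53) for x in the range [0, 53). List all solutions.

53 ≡ 1 (mod 4), so we find a root by search.
Trying successive values, 23² = 529 ≡ 52 (mod 53). The other root is 53 − 23 = 30.

23, 30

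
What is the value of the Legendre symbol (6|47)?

1

Euler's criterion: (6/47) ≡ 6^23 (mod 47).
6^2 ≡ 36 (mod 47)
6^4 ≡ 27 (mod 47)
6^8 ≡ 24 (mod 47)
6^16 ≡ 12 (mod 47)
6^23 = 6^(16+4+2+1) ≡ 1 (mod 47).
Result is 1, so (6/47) = 1.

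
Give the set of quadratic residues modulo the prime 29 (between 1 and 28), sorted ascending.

Square k = 1,…,14 (k and 29−k give the same square):
1²=1, 2²=4, 3²=9, 4²=16, 5²=25, 6²≡7, 7²≡20, 8²≡6, 9²≡23, 10²≡13, 11²≡5, 12²≡28, 13²≡24, 14²≡22 (mod 29).
So the quadratic residues mod 29 are {1, 4, 5, 6, 7, 9, 13, 16, 20, 22, 23, 24, 25, 28}.

1,4,5,6,7,9,13,16,20,22,23,24,25,28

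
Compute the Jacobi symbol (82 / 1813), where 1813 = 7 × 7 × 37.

Pull out 2: since 1813 ≡ 5 (mod 8), (2/1813) = -1.
Reciprocity: 41 ≡ 1 and 1813 ≡ 1 (mod 4), so (41/1813) = +(1813/41).
Reduce top mod 41: now compute (9/41).
Reciprocity: 9 ≡ 1 and 41 ≡ 1 (mod 4), so (9/41) = +(41/9).
Reduce top mod 9: now compute (5/9).
Reciprocity: 5 ≡ 1 and 9 ≡ 1 (mod 4), so (5/9) = +(9/5).
Reduce top mod 5: now compute (4/5).
Pull out 2^2: since 5 ≡ 5 (mod 8), (2/5) = -1, so (2/5)^2 = +1.
Reached (1/5) = 1. Collecting the sign flips along the way, the symbol is -1.

-1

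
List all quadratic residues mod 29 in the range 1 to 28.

Square k = 1,…,14 (k and 29−k give the same square):
1²=1, 2²=4, 3²=9, 4²=16, 5²=25, 6²≡7, 7²≡20, 8²≡6, 9²≡23, 10²≡13, 11²≡5, 12²≡28, 13²≡24, 14²≡22 (mod 29).
So the quadratic residues mod 29 are {1, 4, 5, 6, 7, 9, 13, 16, 20, 22, 23, 24, 25, 28}.

1 4 5 6 7 9 13 16 20 22 23 24 25 28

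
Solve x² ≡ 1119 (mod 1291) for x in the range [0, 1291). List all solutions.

Since 1291 ≡ 3 (mod 4), a square root of 1119 is 1119^((1291+1)/4) = 1119^323 mod 1291.
Repeated squaring: 1119^2≡1182, 1119^4≡262, 1119^8≡221, 1119^16≡1074, 1119^32≡613, 1119^64≡88, 1119^128≡1289, 1119^256≡4 (mod 1291).
1119^323 = 1119^(256+64+2+1) ≡ 995 (mod 1291).
Check: 995² = 990025 ≡ 1119 (mod 1291). The two roots are 296 and 995.

296, 995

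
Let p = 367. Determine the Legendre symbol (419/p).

1

Euler's criterion: (419/367) ≡ 52^183 (mod 367).
52^2 ≡ 135 (mod 367)
52^4 ≡ 242 (mod 367)
52^8 ≡ 211 (mod 367)
52^16 ≡ 114 (mod 367)
52^32 ≡ 151 (mod 367)
52^64 ≡ 47 (mod 367)
52^128 ≡ 7 (mod 367)
52^183 = 52^(128+32+16+4+2+1) ≡ 1 (mod 367).
Result is 1, so (419/367) = 1.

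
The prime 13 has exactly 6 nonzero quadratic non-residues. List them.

2,5,6,7,8,11

Square k = 1,…,6 (k and 13−k give the same square):
1²=1, 2²=4, 3²=9, 4²≡3, 5²≡12, 6²≡10 (mod 13).
The residues are {1, 3, 4, 9, 10, 12}; the non-residues are the remaining 6 nonzero classes.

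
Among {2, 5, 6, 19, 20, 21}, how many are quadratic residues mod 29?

3

(2/29) = -1 → non-residue.
(5/29) = +1 → QR.
(6/29) = +1 → QR.
(19/29) = -1 → non-residue.
(20/29) = +1 → QR.
(21/29) = -1 → non-residue.
Total quadratic residues among the 6: 3.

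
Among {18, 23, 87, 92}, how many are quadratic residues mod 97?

(18/97) = +1 → QR.
(23/97) = -1 → non-residue.
(87/97) = -1 → non-residue.
(92/97) = -1 → non-residue.
Total quadratic residues among the 4: 1.

1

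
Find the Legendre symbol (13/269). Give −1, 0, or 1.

1

Reciprocity: 13 ≡ 1 and 269 ≡ 1 (mod 4), so (13/269) = +(269/13).
Reduce top mod 13: now compute (9/13).
Reciprocity: 9 ≡ 1 and 13 ≡ 1 (mod 4), so (9/13) = +(13/9).
Reduce top mod 9: now compute (4/9).
Pull out 2^2: since 9 ≡ 1 (mod 8), (2/9) = +1, so (2/9)^2 = +1.
Reached (1/9) = 1. Collecting the sign flips along the way, the symbol is +1.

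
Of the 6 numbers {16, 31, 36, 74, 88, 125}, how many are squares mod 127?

(16/127) = +1 → QR.
(31/127) = +1 → QR.
(36/127) = +1 → QR.
(74/127) = +1 → QR.
(88/127) = +1 → QR.
(125/127) = -1 → non-residue.
Total quadratic residues among the 6: 5.

5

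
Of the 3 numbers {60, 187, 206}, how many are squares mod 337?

(60/337) = -1 → non-residue.
(187/337) = +1 → QR.
(206/337) = +1 → QR.
Total quadratic residues among the 3: 2.

2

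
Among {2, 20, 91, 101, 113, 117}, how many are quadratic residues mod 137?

(2/137) = +1 → QR.
(20/137) = -1 → non-residue.
(91/137) = -1 → non-residue.
(101/137) = +1 → QR.
(113/137) = -1 → non-residue.
(117/137) = -1 → non-residue.
Total quadratic residues among the 6: 2.

2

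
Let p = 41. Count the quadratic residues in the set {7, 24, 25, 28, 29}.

1

(7/41) = -1 → non-residue.
(24/41) = -1 → non-residue.
(25/41) = +1 → QR.
(28/41) = -1 → non-residue.
(29/41) = -1 → non-residue.
Total quadratic residues among the 5: 1.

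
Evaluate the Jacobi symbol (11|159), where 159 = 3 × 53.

-1

Reciprocity: 11 ≡ 3 and 159 ≡ 3 (mod 4), so (11/159) = −(159/11).
Reduce top mod 11: now compute (5/11).
Reciprocity: 5 ≡ 1 and 11 ≡ 3 (mod 4), so (5/11) = +(11/5).
Reduce top mod 5: now compute (1/5).
Reached (1/5) = 1. Collecting the sign flips along the way, the symbol is -1.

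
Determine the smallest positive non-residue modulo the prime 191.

7

(2/191) = +1, so 2 is a residue.
(3/191) = +1, so 3 is a residue.
(4/191) = +1, so 4 is a residue.
(5/191) = +1, so 5 is a residue.
(6/191) = +1, so 6 is a residue.
(7/191) = −1, so 7 is the smallest positive non-residue mod 191.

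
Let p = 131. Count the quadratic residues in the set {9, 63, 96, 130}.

2

(9/131) = +1 → QR.
(63/131) = +1 → QR.
(96/131) = -1 → non-residue.
(130/131) = -1 → non-residue.
Total quadratic residues among the 4: 2.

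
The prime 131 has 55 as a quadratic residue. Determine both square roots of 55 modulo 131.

Since 131 ≡ 3 (mod 4), a square root of 55 is 55^((131+1)/4) = 55^33 mod 131.
Repeated squaring: 55^2≡12, 55^4≡13, 55^8≡38, 55^16≡3, 55^32≡9 (mod 131).
55^33 = 55^(32+1) ≡ 102 (mod 131).
Check: 102² = 10404 ≡ 55 (mod 131). The two roots are 29 and 102.

29, 102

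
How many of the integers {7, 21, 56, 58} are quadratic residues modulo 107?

(7/107) = -1 → non-residue.
(21/107) = -1 → non-residue.
(56/107) = +1 → QR.
(58/107) = -1 → non-residue.
Total quadratic residues among the 4: 1.

1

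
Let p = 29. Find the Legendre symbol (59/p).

First reduce: 59 ≡ 1 (mod 29).
Reached (1/29) = 1. Collecting the sign flips along the way, the symbol is +1.

1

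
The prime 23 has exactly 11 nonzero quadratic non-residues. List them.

5,7,10,11,14,15,17,19,20,21,22

Square k = 1,…,11 (k and 23−k give the same square):
1²=1, 2²=4, 3²=9, 4²=16, 5²≡2, 6²≡13, 7²≡3, 8²≡18, 9²≡12, 10²≡8, 11²≡6 (mod 23).
The residues are {1, 2, 3, 4, 6, 8, 9, 12, 13, 16, 18}; the non-residues are the remaining 11 nonzero classes.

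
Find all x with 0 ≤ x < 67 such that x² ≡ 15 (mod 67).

22, 45

Since 67 ≡ 3 (mod 4), a square root of 15 is 15^((67+1)/4) = 15^17 mod 67.
Repeated squaring: 15^2≡24, 15^4≡40, 15^8≡59, 15^16≡64 (mod 67).
15^17 = 15^(16+1) ≡ 22 (mod 67).
Check: 22² = 484 ≡ 15 (mod 67). The two roots are 22 and 45.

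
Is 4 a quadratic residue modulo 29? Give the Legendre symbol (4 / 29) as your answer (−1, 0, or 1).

Pull out 2^2: since 29 ≡ 5 (mod 8), (2/29) = -1, so (2/29)^2 = +1.
Reached (1/29) = 1. Collecting the sign flips along the way, the symbol is +1.

1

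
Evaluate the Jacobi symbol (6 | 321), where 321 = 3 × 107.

Pull out 2: since 321 ≡ 1 (mod 8), (2/321) = +1.
Reciprocity: 3 ≡ 3 and 321 ≡ 1 (mod 4), so (3/321) = +(321/3).
Reduce top mod 3: now compute (0/3).
Top reduces to 0: gcd > 1, so the symbol is 0.

0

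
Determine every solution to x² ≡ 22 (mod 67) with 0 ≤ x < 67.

25, 42

Since 67 ≡ 3 (mod 4), a square root of 22 is 22^((67+1)/4) = 22^17 mod 67.
Repeated squaring: 22^2≡15, 22^4≡24, 22^8≡40, 22^16≡59 (mod 67).
22^17 = 22^(16+1) ≡ 25 (mod 67).
Check: 25² = 625 ≡ 22 (mod 67). The two roots are 25 and 42.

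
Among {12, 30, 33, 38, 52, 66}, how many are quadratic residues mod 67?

(12/67) = -1 → non-residue.
(30/67) = -1 → non-residue.
(33/67) = +1 → QR.
(38/67) = -1 → non-residue.
(52/67) = -1 → non-residue.
(66/67) = -1 → non-residue.
Total quadratic residues among the 6: 1.

1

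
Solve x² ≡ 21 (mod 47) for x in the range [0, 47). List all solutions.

16, 31

Since 47 ≡ 3 (mod 4), a square root of 21 is 21^((47+1)/4) = 21^12 mod 47.
Repeated squaring: 21^2≡18, 21^4≡42, 21^8≡25 (mod 47).
21^12 = 21^(8+4) ≡ 16 (mod 47).
Check: 16² = 256 ≡ 21 (mod 47). The two roots are 16 and 31.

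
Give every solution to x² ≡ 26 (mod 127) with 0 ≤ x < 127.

Since 127 ≡ 3 (mod 4), a square root of 26 is 26^((127+1)/4) = 26^32 mod 127.
Repeated squaring: 26^2≡41, 26^4≡30, 26^8≡11, 26^16≡121, 26^32≡36 (mod 127).
26^32 = 26^(32) ≡ 36 (mod 127).
Check: 36² = 1296 ≡ 26 (mod 127). The two roots are 36 and 91.

36, 91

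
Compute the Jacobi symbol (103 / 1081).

Reciprocity: 103 ≡ 3 and 1081 ≡ 1 (mod 4), so (103/1081) = +(1081/103).
Reduce top mod 103: now compute (51/103).
Reciprocity: 51 ≡ 3 and 103 ≡ 3 (mod 4), so (51/103) = −(103/51).
Reduce top mod 51: now compute (1/51).
Reached (1/51) = 1. Collecting the sign flips along the way, the symbol is -1.

-1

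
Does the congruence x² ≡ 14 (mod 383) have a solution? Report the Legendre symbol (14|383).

1

Pull out 2: since 383 ≡ 7 (mod 8), (2/383) = +1.
Reciprocity: 7 ≡ 3 and 383 ≡ 3 (mod 4), so (7/383) = −(383/7).
Reduce top mod 7: now compute (5/7).
Reciprocity: 5 ≡ 1 and 7 ≡ 3 (mod 4), so (5/7) = +(7/5).
Reduce top mod 5: now compute (2/5).
Pull out 2: since 5 ≡ 5 (mod 8), (2/5) = -1.
Reached (1/5) = 1. Collecting the sign flips along the way, the symbol is +1.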